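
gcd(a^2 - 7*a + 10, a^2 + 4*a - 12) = a - 2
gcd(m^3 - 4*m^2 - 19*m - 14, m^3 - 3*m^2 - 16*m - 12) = m^2 + 3*m + 2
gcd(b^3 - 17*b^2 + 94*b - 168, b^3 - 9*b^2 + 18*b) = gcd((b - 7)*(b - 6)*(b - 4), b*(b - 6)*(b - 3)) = b - 6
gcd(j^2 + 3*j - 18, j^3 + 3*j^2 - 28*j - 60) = j + 6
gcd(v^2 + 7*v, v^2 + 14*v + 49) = v + 7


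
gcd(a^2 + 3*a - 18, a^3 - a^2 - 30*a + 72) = a^2 + 3*a - 18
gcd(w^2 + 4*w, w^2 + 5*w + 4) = w + 4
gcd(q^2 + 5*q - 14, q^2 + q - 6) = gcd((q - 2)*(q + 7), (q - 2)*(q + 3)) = q - 2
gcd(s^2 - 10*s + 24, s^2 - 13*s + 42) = s - 6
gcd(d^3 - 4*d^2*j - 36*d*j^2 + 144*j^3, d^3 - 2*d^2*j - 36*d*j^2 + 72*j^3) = d^2 - 36*j^2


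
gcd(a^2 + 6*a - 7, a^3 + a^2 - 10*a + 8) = a - 1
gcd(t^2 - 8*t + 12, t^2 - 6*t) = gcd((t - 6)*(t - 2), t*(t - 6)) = t - 6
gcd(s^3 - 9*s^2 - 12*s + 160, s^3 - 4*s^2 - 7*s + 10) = s - 5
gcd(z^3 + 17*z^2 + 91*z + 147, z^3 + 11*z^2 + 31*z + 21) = z^2 + 10*z + 21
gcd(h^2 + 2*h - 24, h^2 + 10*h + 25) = 1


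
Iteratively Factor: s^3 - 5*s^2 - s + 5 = (s - 5)*(s^2 - 1) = (s - 5)*(s - 1)*(s + 1)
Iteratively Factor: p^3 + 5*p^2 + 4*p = (p + 4)*(p^2 + p) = p*(p + 4)*(p + 1)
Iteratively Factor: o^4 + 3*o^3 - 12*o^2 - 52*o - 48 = (o + 2)*(o^3 + o^2 - 14*o - 24) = (o + 2)*(o + 3)*(o^2 - 2*o - 8) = (o - 4)*(o + 2)*(o + 3)*(o + 2)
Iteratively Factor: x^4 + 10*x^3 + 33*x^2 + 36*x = (x + 3)*(x^3 + 7*x^2 + 12*x) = x*(x + 3)*(x^2 + 7*x + 12) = x*(x + 3)^2*(x + 4)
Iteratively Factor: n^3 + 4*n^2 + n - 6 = (n + 2)*(n^2 + 2*n - 3) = (n + 2)*(n + 3)*(n - 1)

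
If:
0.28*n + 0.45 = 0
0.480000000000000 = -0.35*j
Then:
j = -1.37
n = -1.61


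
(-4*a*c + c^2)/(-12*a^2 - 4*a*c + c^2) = c*(4*a - c)/(12*a^2 + 4*a*c - c^2)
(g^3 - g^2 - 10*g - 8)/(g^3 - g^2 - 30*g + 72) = (g^2 + 3*g + 2)/(g^2 + 3*g - 18)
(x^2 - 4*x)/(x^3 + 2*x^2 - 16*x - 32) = x/(x^2 + 6*x + 8)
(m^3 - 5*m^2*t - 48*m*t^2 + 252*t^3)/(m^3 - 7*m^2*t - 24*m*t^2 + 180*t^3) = (m + 7*t)/(m + 5*t)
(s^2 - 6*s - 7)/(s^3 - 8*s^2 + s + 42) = (s + 1)/(s^2 - s - 6)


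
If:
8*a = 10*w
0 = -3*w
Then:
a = 0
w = 0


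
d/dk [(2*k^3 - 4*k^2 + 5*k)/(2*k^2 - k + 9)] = (4*k^4 - 4*k^3 + 48*k^2 - 72*k + 45)/(4*k^4 - 4*k^3 + 37*k^2 - 18*k + 81)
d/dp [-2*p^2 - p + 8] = -4*p - 1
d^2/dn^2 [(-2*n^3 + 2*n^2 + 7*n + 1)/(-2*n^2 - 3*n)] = 2*(2*n^3 - 12*n^2 - 18*n - 9)/(n^3*(8*n^3 + 36*n^2 + 54*n + 27))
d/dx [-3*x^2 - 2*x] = -6*x - 2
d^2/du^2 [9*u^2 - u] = 18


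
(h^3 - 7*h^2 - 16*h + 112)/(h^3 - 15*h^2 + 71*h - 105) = (h^2 - 16)/(h^2 - 8*h + 15)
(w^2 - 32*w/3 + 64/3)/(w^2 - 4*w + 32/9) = 3*(w - 8)/(3*w - 4)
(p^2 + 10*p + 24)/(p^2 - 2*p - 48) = (p + 4)/(p - 8)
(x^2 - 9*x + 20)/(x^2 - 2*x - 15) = (x - 4)/(x + 3)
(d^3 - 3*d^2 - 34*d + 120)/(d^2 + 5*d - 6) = (d^2 - 9*d + 20)/(d - 1)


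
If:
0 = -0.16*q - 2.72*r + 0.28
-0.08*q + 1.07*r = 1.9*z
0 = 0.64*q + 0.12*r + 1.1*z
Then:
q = -0.14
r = 0.11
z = 0.07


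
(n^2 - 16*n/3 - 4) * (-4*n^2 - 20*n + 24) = -4*n^4 + 4*n^3/3 + 440*n^2/3 - 48*n - 96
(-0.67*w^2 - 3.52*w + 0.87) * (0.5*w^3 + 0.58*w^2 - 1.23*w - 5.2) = -0.335*w^5 - 2.1486*w^4 - 0.7825*w^3 + 8.3182*w^2 + 17.2339*w - 4.524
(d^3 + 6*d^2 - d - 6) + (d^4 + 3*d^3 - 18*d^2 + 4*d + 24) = d^4 + 4*d^3 - 12*d^2 + 3*d + 18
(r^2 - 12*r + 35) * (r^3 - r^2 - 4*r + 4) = r^5 - 13*r^4 + 43*r^3 + 17*r^2 - 188*r + 140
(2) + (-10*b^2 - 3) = -10*b^2 - 1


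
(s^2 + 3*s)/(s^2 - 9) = s/(s - 3)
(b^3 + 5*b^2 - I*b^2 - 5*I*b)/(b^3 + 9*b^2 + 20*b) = (b - I)/(b + 4)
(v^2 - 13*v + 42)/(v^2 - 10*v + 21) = (v - 6)/(v - 3)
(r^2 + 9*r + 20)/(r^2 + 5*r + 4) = (r + 5)/(r + 1)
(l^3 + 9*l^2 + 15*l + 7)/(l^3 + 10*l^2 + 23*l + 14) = (l + 1)/(l + 2)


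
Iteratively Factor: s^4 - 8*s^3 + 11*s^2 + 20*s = (s - 4)*(s^3 - 4*s^2 - 5*s) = (s - 5)*(s - 4)*(s^2 + s) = (s - 5)*(s - 4)*(s + 1)*(s)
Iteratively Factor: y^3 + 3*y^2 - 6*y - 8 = (y + 4)*(y^2 - y - 2) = (y + 1)*(y + 4)*(y - 2)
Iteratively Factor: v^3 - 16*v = (v + 4)*(v^2 - 4*v) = (v - 4)*(v + 4)*(v)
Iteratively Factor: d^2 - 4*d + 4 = (d - 2)*(d - 2)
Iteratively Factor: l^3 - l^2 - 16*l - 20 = (l + 2)*(l^2 - 3*l - 10) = (l + 2)^2*(l - 5)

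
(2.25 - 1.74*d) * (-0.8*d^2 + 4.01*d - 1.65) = 1.392*d^3 - 8.7774*d^2 + 11.8935*d - 3.7125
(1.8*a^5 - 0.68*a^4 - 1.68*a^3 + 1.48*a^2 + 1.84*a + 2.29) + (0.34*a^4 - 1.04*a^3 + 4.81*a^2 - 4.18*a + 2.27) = 1.8*a^5 - 0.34*a^4 - 2.72*a^3 + 6.29*a^2 - 2.34*a + 4.56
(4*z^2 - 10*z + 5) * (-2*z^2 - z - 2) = -8*z^4 + 16*z^3 - 8*z^2 + 15*z - 10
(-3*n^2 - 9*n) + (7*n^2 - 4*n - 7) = 4*n^2 - 13*n - 7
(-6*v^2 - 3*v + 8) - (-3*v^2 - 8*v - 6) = -3*v^2 + 5*v + 14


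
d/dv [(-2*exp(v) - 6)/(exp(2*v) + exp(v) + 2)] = 2*((exp(v) + 3)*(2*exp(v) + 1) - exp(2*v) - exp(v) - 2)*exp(v)/(exp(2*v) + exp(v) + 2)^2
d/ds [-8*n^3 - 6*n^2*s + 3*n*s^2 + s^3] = -6*n^2 + 6*n*s + 3*s^2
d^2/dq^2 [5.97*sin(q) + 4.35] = -5.97*sin(q)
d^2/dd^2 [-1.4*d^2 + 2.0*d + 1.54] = -2.80000000000000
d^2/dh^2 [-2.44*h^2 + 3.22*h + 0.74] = -4.88000000000000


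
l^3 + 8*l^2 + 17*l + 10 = (l + 1)*(l + 2)*(l + 5)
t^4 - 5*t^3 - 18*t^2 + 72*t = t*(t - 6)*(t - 3)*(t + 4)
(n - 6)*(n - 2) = n^2 - 8*n + 12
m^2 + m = m*(m + 1)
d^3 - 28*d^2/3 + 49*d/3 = d*(d - 7)*(d - 7/3)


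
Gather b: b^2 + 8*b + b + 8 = b^2 + 9*b + 8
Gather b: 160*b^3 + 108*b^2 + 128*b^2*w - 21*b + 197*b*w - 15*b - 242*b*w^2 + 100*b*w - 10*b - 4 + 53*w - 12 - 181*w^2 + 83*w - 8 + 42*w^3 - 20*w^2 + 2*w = 160*b^3 + b^2*(128*w + 108) + b*(-242*w^2 + 297*w - 46) + 42*w^3 - 201*w^2 + 138*w - 24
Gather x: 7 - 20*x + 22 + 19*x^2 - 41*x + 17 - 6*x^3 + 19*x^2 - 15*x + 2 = -6*x^3 + 38*x^2 - 76*x + 48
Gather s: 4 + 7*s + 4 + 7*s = 14*s + 8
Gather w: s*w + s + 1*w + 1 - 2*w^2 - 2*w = s - 2*w^2 + w*(s - 1) + 1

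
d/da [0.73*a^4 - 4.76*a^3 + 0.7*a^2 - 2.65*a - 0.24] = 2.92*a^3 - 14.28*a^2 + 1.4*a - 2.65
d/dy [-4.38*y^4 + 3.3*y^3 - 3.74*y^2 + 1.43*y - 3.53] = -17.52*y^3 + 9.9*y^2 - 7.48*y + 1.43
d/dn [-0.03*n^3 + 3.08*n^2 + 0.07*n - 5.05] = -0.09*n^2 + 6.16*n + 0.07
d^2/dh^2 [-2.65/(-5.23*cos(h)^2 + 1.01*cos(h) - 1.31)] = (-289.94074*(1 - cos(h)^2)^2 + 41.994285*cos(h)^3 - 75.049855*cos(h)^2 - 87.494785*cos(h) + 259.03538)/(5.23*cos(h)^2 - 1.01*cos(h) + 1.31)^3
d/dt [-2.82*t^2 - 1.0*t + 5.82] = -5.64*t - 1.0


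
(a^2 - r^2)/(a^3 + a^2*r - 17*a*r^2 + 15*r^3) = (-a - r)/(-a^2 - 2*a*r + 15*r^2)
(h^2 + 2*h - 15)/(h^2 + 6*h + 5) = (h - 3)/(h + 1)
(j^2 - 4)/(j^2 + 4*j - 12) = (j + 2)/(j + 6)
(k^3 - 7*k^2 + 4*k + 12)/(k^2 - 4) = (k^2 - 5*k - 6)/(k + 2)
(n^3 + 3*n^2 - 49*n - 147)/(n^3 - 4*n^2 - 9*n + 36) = (n^2 - 49)/(n^2 - 7*n + 12)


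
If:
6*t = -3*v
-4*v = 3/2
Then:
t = 3/16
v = -3/8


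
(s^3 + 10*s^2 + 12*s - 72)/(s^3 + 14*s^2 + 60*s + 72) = (s - 2)/(s + 2)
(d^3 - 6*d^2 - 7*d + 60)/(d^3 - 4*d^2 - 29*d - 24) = (d^2 - 9*d + 20)/(d^2 - 7*d - 8)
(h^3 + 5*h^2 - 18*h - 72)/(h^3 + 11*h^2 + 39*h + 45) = (h^2 + 2*h - 24)/(h^2 + 8*h + 15)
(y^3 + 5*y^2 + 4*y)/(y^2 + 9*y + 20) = y*(y + 1)/(y + 5)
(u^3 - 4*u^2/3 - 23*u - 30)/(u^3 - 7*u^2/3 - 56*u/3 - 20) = (u + 3)/(u + 2)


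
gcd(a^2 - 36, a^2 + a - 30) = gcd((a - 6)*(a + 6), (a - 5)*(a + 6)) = a + 6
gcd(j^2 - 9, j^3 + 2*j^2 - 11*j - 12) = j - 3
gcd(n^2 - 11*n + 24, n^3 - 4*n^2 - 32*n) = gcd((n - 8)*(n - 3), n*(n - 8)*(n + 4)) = n - 8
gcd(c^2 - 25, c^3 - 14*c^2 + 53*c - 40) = c - 5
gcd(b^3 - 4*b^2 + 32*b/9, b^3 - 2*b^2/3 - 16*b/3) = b^2 - 8*b/3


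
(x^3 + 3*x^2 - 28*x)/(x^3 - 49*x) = (x - 4)/(x - 7)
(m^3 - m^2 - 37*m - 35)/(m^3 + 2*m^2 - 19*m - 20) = (m - 7)/(m - 4)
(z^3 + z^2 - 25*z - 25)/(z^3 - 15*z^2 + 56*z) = (z^3 + z^2 - 25*z - 25)/(z*(z^2 - 15*z + 56))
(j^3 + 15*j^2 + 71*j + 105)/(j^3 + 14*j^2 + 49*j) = (j^2 + 8*j + 15)/(j*(j + 7))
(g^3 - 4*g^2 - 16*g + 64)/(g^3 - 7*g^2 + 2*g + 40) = (g^2 - 16)/(g^2 - 3*g - 10)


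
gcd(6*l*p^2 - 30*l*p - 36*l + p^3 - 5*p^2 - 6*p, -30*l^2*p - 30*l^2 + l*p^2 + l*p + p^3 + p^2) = 6*l*p + 6*l + p^2 + p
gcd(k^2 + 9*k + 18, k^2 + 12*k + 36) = k + 6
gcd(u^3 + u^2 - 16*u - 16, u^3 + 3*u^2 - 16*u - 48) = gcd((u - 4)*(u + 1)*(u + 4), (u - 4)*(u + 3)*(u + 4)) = u^2 - 16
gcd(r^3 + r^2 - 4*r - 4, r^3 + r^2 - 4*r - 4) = r^3 + r^2 - 4*r - 4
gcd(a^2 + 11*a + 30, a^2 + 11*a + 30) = a^2 + 11*a + 30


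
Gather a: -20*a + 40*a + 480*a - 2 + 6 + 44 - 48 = 500*a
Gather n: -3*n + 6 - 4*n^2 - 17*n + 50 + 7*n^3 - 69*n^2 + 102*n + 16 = 7*n^3 - 73*n^2 + 82*n + 72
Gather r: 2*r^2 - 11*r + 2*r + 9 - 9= 2*r^2 - 9*r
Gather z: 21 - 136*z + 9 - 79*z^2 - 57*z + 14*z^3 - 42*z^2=14*z^3 - 121*z^2 - 193*z + 30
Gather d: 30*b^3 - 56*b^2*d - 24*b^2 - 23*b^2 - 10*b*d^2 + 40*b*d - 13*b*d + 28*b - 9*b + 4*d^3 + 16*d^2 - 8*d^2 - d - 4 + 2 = 30*b^3 - 47*b^2 + 19*b + 4*d^3 + d^2*(8 - 10*b) + d*(-56*b^2 + 27*b - 1) - 2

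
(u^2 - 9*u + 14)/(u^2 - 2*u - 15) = (-u^2 + 9*u - 14)/(-u^2 + 2*u + 15)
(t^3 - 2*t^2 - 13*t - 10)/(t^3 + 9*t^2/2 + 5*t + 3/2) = 2*(t^2 - 3*t - 10)/(2*t^2 + 7*t + 3)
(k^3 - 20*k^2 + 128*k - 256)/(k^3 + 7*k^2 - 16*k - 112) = (k^2 - 16*k + 64)/(k^2 + 11*k + 28)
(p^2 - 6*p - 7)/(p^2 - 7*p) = (p + 1)/p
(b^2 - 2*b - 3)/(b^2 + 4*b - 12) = (b^2 - 2*b - 3)/(b^2 + 4*b - 12)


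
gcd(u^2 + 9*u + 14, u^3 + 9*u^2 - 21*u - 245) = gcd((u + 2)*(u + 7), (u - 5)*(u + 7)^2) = u + 7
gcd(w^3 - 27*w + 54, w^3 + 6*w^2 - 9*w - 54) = w^2 + 3*w - 18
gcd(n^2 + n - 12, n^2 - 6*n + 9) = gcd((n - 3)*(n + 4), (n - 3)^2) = n - 3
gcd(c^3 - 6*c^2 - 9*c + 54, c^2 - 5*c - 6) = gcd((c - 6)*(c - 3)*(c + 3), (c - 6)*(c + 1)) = c - 6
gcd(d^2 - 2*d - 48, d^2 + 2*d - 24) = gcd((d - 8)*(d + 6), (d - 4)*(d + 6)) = d + 6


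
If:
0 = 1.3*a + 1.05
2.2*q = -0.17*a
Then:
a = -0.81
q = 0.06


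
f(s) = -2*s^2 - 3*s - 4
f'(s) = -4*s - 3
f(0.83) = -7.87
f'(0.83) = -6.32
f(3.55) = -39.86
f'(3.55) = -17.20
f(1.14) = -10.02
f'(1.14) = -7.56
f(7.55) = -140.66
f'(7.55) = -33.20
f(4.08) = -49.53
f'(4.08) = -19.32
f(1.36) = -11.78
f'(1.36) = -8.44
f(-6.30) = -64.48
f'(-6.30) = 22.20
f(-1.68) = -4.60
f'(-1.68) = 3.72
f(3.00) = -31.00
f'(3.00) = -15.00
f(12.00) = -328.00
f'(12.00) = -51.00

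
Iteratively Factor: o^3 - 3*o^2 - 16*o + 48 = (o - 3)*(o^2 - 16) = (o - 4)*(o - 3)*(o + 4)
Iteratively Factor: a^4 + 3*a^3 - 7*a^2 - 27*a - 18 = (a - 3)*(a^3 + 6*a^2 + 11*a + 6) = (a - 3)*(a + 2)*(a^2 + 4*a + 3) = (a - 3)*(a + 2)*(a + 3)*(a + 1)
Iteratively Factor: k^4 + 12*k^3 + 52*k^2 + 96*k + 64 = (k + 2)*(k^3 + 10*k^2 + 32*k + 32) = (k + 2)^2*(k^2 + 8*k + 16) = (k + 2)^2*(k + 4)*(k + 4)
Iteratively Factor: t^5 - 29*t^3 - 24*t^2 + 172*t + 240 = (t + 2)*(t^4 - 2*t^3 - 25*t^2 + 26*t + 120) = (t + 2)^2*(t^3 - 4*t^2 - 17*t + 60) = (t - 5)*(t + 2)^2*(t^2 + t - 12) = (t - 5)*(t - 3)*(t + 2)^2*(t + 4)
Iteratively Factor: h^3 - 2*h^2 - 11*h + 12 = (h - 4)*(h^2 + 2*h - 3) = (h - 4)*(h - 1)*(h + 3)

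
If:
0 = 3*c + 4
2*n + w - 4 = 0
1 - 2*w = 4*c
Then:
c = -4/3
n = 5/12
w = 19/6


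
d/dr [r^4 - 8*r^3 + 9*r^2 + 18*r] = 4*r^3 - 24*r^2 + 18*r + 18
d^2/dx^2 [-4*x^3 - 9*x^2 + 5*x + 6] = -24*x - 18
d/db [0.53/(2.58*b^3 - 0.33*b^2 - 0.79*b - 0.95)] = (-4.1022*b^2 + 0.3498*b + 0.4187)/(-2.58*b^3 + 0.33*b^2 + 0.79*b + 0.95)^2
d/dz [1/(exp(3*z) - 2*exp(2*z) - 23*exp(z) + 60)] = (-3*exp(2*z) + 4*exp(z) + 23)*exp(z)/(exp(3*z) - 2*exp(2*z) - 23*exp(z) + 60)^2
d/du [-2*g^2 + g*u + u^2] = g + 2*u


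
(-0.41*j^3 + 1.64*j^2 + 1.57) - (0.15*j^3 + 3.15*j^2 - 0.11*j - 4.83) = -0.56*j^3 - 1.51*j^2 + 0.11*j + 6.4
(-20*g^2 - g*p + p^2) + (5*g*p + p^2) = -20*g^2 + 4*g*p + 2*p^2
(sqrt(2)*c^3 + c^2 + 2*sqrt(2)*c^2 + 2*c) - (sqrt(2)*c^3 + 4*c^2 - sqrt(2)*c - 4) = -3*c^2 + 2*sqrt(2)*c^2 + sqrt(2)*c + 2*c + 4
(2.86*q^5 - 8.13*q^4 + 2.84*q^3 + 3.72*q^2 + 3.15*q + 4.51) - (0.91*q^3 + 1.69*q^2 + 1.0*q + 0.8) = 2.86*q^5 - 8.13*q^4 + 1.93*q^3 + 2.03*q^2 + 2.15*q + 3.71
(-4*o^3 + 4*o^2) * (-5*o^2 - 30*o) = 20*o^5 + 100*o^4 - 120*o^3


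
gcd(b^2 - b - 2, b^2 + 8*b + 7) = b + 1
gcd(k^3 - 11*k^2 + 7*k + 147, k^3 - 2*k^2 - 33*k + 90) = 1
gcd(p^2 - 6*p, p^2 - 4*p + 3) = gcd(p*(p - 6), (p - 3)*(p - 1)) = 1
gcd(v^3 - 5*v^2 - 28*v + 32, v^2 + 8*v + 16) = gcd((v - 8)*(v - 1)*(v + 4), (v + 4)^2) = v + 4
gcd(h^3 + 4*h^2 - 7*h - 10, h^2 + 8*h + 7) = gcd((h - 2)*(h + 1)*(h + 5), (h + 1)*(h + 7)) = h + 1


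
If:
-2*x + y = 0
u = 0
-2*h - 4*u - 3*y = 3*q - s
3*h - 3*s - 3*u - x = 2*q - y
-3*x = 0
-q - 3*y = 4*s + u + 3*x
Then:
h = 0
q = 0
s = 0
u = 0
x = 0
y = 0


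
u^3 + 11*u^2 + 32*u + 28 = (u + 2)^2*(u + 7)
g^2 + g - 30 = (g - 5)*(g + 6)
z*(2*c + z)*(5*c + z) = 10*c^2*z + 7*c*z^2 + z^3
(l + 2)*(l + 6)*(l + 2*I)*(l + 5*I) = l^4 + 8*l^3 + 7*I*l^3 + 2*l^2 + 56*I*l^2 - 80*l + 84*I*l - 120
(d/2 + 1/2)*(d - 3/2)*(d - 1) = d^3/2 - 3*d^2/4 - d/2 + 3/4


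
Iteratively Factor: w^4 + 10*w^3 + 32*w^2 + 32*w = (w + 4)*(w^3 + 6*w^2 + 8*w) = w*(w + 4)*(w^2 + 6*w + 8) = w*(w + 4)^2*(w + 2)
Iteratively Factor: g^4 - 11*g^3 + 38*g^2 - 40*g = (g)*(g^3 - 11*g^2 + 38*g - 40) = g*(g - 5)*(g^2 - 6*g + 8) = g*(g - 5)*(g - 4)*(g - 2)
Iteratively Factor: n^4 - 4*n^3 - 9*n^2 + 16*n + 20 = (n - 2)*(n^3 - 2*n^2 - 13*n - 10) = (n - 2)*(n + 1)*(n^2 - 3*n - 10) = (n - 5)*(n - 2)*(n + 1)*(n + 2)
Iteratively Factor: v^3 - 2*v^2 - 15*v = (v + 3)*(v^2 - 5*v) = v*(v + 3)*(v - 5)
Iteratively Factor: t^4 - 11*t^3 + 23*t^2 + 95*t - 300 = (t - 5)*(t^3 - 6*t^2 - 7*t + 60) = (t - 5)*(t - 4)*(t^2 - 2*t - 15) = (t - 5)^2*(t - 4)*(t + 3)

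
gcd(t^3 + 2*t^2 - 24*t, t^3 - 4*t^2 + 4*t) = t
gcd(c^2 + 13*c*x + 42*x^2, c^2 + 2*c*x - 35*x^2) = c + 7*x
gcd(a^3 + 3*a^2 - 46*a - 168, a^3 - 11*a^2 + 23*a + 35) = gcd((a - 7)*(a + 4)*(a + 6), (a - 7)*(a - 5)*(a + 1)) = a - 7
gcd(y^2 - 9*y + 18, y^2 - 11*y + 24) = y - 3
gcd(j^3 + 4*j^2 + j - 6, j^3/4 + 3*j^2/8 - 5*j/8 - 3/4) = j + 2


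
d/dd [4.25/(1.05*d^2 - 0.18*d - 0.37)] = (0.765 - 8.925*d)/(-1.05*d^2 + 0.18*d + 0.37)^2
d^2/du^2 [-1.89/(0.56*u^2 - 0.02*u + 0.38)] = (1.185408*u^2 - 0.042336*u - 1.89*(1.12*u - 0.02)*(2.24*u - 0.04) + 0.804384)/(0.56*u^2 - 0.02*u + 0.38)^3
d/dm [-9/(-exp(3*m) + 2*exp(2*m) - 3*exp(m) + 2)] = (-27*exp(2*m) + 36*exp(m) - 27)*exp(m)/(exp(3*m) - 2*exp(2*m) + 3*exp(m) - 2)^2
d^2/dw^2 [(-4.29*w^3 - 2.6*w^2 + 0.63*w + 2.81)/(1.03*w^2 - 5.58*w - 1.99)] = (7.105427357601e-15*w^5 - 1.13686837721616e-13*w^4 - 313.286484*w^3 - 299.910654*w^2 - 191.086272*w + 151.92207)/(1.092727*w^6 - 17.759466*w^5 + 89.877903*w^4 - 105.117156*w^3 - 173.647599*w^2 - 66.292074*w - 7.880599)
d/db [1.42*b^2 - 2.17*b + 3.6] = 2.84*b - 2.17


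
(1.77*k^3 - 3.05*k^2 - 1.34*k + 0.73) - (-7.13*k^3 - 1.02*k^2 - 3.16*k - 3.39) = 8.9*k^3 - 2.03*k^2 + 1.82*k + 4.12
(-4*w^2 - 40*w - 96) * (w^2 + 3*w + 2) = -4*w^4 - 52*w^3 - 224*w^2 - 368*w - 192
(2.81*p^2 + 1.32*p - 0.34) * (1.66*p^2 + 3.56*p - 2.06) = 4.6646*p^4 + 12.1948*p^3 - 1.6538*p^2 - 3.9296*p + 0.7004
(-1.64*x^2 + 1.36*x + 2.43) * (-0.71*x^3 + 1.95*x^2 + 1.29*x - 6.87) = 1.1644*x^5 - 4.1636*x^4 - 1.1889*x^3 + 17.7597*x^2 - 6.2085*x - 16.6941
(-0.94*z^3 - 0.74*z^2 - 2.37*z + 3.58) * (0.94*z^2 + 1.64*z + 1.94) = -0.8836*z^5 - 2.2372*z^4 - 5.265*z^3 - 1.9572*z^2 + 1.2734*z + 6.9452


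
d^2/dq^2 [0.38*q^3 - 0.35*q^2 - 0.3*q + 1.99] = 2.28*q - 0.7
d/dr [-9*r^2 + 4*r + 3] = 4 - 18*r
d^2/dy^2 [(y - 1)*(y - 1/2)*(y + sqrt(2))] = 6*y - 3 + 2*sqrt(2)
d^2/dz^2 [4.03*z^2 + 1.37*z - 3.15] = 8.06000000000000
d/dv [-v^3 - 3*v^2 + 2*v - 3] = -3*v^2 - 6*v + 2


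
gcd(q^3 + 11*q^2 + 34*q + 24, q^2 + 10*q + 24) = q^2 + 10*q + 24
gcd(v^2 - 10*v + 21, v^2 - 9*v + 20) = 1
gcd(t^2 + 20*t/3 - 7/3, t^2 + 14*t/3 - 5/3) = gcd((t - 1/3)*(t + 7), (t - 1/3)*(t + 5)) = t - 1/3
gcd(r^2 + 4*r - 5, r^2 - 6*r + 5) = r - 1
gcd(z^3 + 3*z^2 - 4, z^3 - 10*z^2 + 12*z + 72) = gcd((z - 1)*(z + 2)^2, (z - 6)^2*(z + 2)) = z + 2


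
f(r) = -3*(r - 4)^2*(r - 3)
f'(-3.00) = -399.00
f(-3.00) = 882.00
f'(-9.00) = -1443.00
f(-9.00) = 6084.00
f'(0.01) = -119.34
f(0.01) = 142.80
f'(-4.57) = -609.58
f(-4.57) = 1667.93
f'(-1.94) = -281.91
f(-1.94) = 522.90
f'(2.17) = -19.16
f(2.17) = 8.34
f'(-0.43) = -150.04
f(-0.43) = 201.94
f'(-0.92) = -188.34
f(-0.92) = 284.67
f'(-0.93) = -189.16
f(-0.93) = 286.55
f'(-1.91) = -278.89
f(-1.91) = 514.49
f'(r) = -3*(r - 4)^2 - 3*(r - 3)*(2*r - 8) = 3*(10 - 3*r)*(r - 4)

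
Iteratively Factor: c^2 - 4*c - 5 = (c - 5)*(c + 1)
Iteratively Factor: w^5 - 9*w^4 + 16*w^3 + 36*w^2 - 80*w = (w - 2)*(w^4 - 7*w^3 + 2*w^2 + 40*w) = (w - 2)*(w + 2)*(w^3 - 9*w^2 + 20*w) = (w - 5)*(w - 2)*(w + 2)*(w^2 - 4*w) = w*(w - 5)*(w - 2)*(w + 2)*(w - 4)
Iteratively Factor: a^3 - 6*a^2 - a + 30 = (a + 2)*(a^2 - 8*a + 15) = (a - 3)*(a + 2)*(a - 5)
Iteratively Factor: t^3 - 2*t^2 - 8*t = (t)*(t^2 - 2*t - 8) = t*(t - 4)*(t + 2)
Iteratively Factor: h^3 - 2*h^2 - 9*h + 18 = (h + 3)*(h^2 - 5*h + 6) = (h - 3)*(h + 3)*(h - 2)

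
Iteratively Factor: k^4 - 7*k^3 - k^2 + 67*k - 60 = (k - 4)*(k^3 - 3*k^2 - 13*k + 15) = (k - 4)*(k - 1)*(k^2 - 2*k - 15) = (k - 5)*(k - 4)*(k - 1)*(k + 3)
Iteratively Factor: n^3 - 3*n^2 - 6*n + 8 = (n - 1)*(n^2 - 2*n - 8) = (n - 4)*(n - 1)*(n + 2)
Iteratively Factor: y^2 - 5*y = (y)*(y - 5)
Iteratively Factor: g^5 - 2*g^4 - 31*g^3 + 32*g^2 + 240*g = (g - 5)*(g^4 + 3*g^3 - 16*g^2 - 48*g) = (g - 5)*(g + 4)*(g^3 - g^2 - 12*g) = (g - 5)*(g + 3)*(g + 4)*(g^2 - 4*g) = g*(g - 5)*(g + 3)*(g + 4)*(g - 4)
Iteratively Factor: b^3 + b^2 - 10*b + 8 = (b + 4)*(b^2 - 3*b + 2) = (b - 2)*(b + 4)*(b - 1)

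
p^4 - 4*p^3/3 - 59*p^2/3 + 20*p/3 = p*(p - 5)*(p - 1/3)*(p + 4)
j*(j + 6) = j^2 + 6*j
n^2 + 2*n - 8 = (n - 2)*(n + 4)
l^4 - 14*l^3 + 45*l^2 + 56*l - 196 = (l - 7)^2*(l - 2)*(l + 2)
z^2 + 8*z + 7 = (z + 1)*(z + 7)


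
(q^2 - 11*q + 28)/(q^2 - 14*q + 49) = (q - 4)/(q - 7)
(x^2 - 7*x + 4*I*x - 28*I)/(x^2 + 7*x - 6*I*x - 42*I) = (x^2 + x*(-7 + 4*I) - 28*I)/(x^2 + x*(7 - 6*I) - 42*I)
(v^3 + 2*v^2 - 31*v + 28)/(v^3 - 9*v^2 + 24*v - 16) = (v + 7)/(v - 4)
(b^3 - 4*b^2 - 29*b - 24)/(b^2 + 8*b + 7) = (b^2 - 5*b - 24)/(b + 7)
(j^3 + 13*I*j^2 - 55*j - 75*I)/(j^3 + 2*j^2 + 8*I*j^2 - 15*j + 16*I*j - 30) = (j + 5*I)/(j + 2)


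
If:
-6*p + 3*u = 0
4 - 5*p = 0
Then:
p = 4/5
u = 8/5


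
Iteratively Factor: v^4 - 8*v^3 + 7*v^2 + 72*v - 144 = (v + 3)*(v^3 - 11*v^2 + 40*v - 48) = (v - 3)*(v + 3)*(v^2 - 8*v + 16) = (v - 4)*(v - 3)*(v + 3)*(v - 4)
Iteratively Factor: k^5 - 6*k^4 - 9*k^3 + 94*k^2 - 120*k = (k)*(k^4 - 6*k^3 - 9*k^2 + 94*k - 120) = k*(k - 3)*(k^3 - 3*k^2 - 18*k + 40) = k*(k - 3)*(k + 4)*(k^2 - 7*k + 10) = k*(k - 3)*(k - 2)*(k + 4)*(k - 5)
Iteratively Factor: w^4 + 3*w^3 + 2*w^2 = (w + 1)*(w^3 + 2*w^2) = w*(w + 1)*(w^2 + 2*w) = w^2*(w + 1)*(w + 2)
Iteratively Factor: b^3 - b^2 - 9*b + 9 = (b - 3)*(b^2 + 2*b - 3) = (b - 3)*(b + 3)*(b - 1)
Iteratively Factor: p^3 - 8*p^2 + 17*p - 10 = (p - 2)*(p^2 - 6*p + 5) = (p - 5)*(p - 2)*(p - 1)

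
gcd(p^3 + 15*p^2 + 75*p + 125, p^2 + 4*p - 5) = p + 5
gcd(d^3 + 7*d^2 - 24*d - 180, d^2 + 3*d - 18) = d + 6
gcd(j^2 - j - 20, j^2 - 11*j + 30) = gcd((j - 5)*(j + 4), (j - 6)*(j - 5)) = j - 5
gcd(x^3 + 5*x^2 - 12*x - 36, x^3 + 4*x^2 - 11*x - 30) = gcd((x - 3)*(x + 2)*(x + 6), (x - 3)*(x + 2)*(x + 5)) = x^2 - x - 6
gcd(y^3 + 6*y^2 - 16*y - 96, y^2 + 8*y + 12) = y + 6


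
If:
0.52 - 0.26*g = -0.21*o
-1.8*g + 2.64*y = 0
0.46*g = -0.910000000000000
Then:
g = -1.98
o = -4.93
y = -1.35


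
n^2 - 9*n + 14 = (n - 7)*(n - 2)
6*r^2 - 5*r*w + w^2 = (-3*r + w)*(-2*r + w)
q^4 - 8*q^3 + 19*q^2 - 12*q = q*(q - 4)*(q - 3)*(q - 1)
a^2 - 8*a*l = a*(a - 8*l)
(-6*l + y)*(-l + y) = 6*l^2 - 7*l*y + y^2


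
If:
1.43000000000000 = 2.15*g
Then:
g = 0.67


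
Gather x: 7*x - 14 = 7*x - 14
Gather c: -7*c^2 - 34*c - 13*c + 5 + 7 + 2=-7*c^2 - 47*c + 14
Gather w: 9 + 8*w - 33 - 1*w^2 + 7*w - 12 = -w^2 + 15*w - 36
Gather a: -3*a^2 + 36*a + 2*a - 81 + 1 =-3*a^2 + 38*a - 80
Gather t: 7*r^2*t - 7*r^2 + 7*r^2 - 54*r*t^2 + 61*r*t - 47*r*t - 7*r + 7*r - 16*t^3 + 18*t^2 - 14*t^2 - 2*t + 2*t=-16*t^3 + t^2*(4 - 54*r) + t*(7*r^2 + 14*r)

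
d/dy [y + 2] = 1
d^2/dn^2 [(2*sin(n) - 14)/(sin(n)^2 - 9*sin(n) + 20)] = 2*(-sin(n)^5 + 19*sin(n)^4 - 67*sin(n)^3 - 215*sin(n)^2 + 1118*sin(n) - 494)/(sin(n)^2 - 9*sin(n) + 20)^3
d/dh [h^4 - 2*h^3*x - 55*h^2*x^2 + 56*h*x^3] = 4*h^3 - 6*h^2*x - 110*h*x^2 + 56*x^3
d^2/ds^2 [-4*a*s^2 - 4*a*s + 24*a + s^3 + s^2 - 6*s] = -8*a + 6*s + 2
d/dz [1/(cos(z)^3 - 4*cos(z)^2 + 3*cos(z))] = (3*sin(z) + 3*sin(z)/cos(z)^2 - 8*tan(z))/((cos(z) - 3)^2*(cos(z) - 1)^2)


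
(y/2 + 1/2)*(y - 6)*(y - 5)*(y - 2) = y^4/2 - 6*y^3 + 39*y^2/2 - 4*y - 30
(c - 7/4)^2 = c^2 - 7*c/2 + 49/16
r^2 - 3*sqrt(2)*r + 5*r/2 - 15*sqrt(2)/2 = (r + 5/2)*(r - 3*sqrt(2))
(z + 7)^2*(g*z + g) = g*z^3 + 15*g*z^2 + 63*g*z + 49*g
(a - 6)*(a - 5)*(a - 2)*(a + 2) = a^4 - 11*a^3 + 26*a^2 + 44*a - 120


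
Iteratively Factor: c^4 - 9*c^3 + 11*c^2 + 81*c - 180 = (c + 3)*(c^3 - 12*c^2 + 47*c - 60) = (c - 5)*(c + 3)*(c^2 - 7*c + 12) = (c - 5)*(c - 4)*(c + 3)*(c - 3)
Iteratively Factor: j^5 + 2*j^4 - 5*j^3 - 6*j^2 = (j)*(j^4 + 2*j^3 - 5*j^2 - 6*j) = j^2*(j^3 + 2*j^2 - 5*j - 6) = j^2*(j + 1)*(j^2 + j - 6) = j^2*(j - 2)*(j + 1)*(j + 3)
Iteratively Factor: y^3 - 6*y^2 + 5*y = (y - 5)*(y^2 - y) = (y - 5)*(y - 1)*(y)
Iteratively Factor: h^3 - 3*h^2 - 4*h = (h - 4)*(h^2 + h) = h*(h - 4)*(h + 1)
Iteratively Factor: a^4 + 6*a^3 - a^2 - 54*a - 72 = (a + 4)*(a^3 + 2*a^2 - 9*a - 18) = (a + 2)*(a + 4)*(a^2 - 9) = (a - 3)*(a + 2)*(a + 4)*(a + 3)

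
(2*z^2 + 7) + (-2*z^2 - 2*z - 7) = -2*z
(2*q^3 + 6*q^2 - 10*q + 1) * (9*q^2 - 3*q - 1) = 18*q^5 + 48*q^4 - 110*q^3 + 33*q^2 + 7*q - 1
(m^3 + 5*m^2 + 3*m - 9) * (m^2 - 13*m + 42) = m^5 - 8*m^4 - 20*m^3 + 162*m^2 + 243*m - 378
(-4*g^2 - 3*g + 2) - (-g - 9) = -4*g^2 - 2*g + 11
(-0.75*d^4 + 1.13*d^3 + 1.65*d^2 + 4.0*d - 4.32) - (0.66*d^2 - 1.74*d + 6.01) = -0.75*d^4 + 1.13*d^3 + 0.99*d^2 + 5.74*d - 10.33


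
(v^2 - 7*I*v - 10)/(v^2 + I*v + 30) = (v - 2*I)/(v + 6*I)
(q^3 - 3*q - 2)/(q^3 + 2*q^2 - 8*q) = (q^2 + 2*q + 1)/(q*(q + 4))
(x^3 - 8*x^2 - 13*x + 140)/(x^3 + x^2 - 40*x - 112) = (x - 5)/(x + 4)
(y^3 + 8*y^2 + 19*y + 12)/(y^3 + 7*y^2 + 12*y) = (y + 1)/y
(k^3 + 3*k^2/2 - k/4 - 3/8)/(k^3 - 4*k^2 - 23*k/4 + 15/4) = (k + 1/2)/(k - 5)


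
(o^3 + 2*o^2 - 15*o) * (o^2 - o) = o^5 + o^4 - 17*o^3 + 15*o^2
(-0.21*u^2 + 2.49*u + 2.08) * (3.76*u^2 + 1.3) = -0.7896*u^4 + 9.3624*u^3 + 7.5478*u^2 + 3.237*u + 2.704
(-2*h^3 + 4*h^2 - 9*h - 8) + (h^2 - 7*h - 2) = -2*h^3 + 5*h^2 - 16*h - 10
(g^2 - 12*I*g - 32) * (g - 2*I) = g^3 - 14*I*g^2 - 56*g + 64*I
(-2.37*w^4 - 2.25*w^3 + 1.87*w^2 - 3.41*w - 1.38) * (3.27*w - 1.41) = -7.7499*w^5 - 4.0158*w^4 + 9.2874*w^3 - 13.7874*w^2 + 0.2955*w + 1.9458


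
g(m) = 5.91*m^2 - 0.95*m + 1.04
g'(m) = 11.82*m - 0.95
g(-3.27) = 67.34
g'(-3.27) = -39.60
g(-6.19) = 233.37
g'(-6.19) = -74.12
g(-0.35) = 2.10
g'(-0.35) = -5.09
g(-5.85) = 208.85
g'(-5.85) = -70.10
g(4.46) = 114.36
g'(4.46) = 51.77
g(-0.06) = 1.12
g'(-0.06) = -1.66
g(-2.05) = 27.82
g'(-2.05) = -25.18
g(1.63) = 15.19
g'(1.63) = 18.32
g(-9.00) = 488.30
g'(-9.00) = -107.33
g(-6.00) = 219.50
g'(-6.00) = -71.87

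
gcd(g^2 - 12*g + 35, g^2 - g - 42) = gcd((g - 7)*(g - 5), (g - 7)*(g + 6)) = g - 7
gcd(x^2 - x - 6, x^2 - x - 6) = x^2 - x - 6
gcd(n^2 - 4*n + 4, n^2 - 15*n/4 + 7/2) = n - 2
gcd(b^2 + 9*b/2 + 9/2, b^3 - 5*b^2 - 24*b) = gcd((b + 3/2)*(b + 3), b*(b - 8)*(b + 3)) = b + 3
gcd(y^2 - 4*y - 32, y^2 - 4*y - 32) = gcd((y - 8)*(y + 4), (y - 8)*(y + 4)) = y^2 - 4*y - 32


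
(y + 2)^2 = y^2 + 4*y + 4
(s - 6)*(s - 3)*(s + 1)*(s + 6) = s^4 - 2*s^3 - 39*s^2 + 72*s + 108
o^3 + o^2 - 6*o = o*(o - 2)*(o + 3)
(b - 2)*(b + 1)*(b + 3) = b^3 + 2*b^2 - 5*b - 6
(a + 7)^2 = a^2 + 14*a + 49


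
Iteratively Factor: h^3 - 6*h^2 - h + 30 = (h - 3)*(h^2 - 3*h - 10) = (h - 3)*(h + 2)*(h - 5)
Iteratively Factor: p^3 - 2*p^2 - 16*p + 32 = (p + 4)*(p^2 - 6*p + 8) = (p - 2)*(p + 4)*(p - 4)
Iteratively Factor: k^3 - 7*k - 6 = (k + 1)*(k^2 - k - 6) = (k + 1)*(k + 2)*(k - 3)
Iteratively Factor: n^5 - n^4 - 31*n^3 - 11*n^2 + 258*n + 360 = (n + 2)*(n^4 - 3*n^3 - 25*n^2 + 39*n + 180) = (n + 2)*(n + 3)*(n^3 - 6*n^2 - 7*n + 60) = (n + 2)*(n + 3)^2*(n^2 - 9*n + 20) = (n - 5)*(n + 2)*(n + 3)^2*(n - 4)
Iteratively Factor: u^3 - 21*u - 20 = (u + 1)*(u^2 - u - 20) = (u + 1)*(u + 4)*(u - 5)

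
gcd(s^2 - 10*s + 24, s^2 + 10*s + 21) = 1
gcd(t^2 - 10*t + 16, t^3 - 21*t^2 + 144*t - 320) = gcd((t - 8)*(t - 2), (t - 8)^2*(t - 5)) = t - 8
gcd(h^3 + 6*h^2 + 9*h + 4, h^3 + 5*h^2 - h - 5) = h + 1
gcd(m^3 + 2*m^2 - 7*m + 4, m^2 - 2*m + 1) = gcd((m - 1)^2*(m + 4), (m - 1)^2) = m^2 - 2*m + 1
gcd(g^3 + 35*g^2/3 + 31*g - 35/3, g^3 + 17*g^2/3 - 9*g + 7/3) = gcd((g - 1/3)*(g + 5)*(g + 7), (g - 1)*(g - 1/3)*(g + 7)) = g^2 + 20*g/3 - 7/3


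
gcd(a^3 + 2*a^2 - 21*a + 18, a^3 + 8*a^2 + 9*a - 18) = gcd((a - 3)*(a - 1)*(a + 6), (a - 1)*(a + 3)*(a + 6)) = a^2 + 5*a - 6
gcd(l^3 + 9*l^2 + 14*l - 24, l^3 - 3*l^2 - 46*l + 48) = l^2 + 5*l - 6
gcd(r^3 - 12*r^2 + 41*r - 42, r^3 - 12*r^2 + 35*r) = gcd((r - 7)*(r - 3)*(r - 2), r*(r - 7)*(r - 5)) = r - 7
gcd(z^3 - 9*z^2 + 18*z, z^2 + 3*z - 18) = z - 3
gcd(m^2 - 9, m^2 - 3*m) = m - 3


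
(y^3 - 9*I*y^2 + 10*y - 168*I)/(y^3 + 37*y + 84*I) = (y - 6*I)/(y + 3*I)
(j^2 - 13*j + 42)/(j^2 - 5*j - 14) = (j - 6)/(j + 2)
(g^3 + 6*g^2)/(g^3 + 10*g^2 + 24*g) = g/(g + 4)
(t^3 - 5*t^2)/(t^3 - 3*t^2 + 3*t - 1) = t^2*(t - 5)/(t^3 - 3*t^2 + 3*t - 1)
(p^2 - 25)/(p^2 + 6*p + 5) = (p - 5)/(p + 1)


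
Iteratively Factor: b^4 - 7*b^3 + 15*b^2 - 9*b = (b)*(b^3 - 7*b^2 + 15*b - 9) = b*(b - 1)*(b^2 - 6*b + 9) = b*(b - 3)*(b - 1)*(b - 3)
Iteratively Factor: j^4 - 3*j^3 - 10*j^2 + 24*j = (j - 4)*(j^3 + j^2 - 6*j) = j*(j - 4)*(j^2 + j - 6) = j*(j - 4)*(j + 3)*(j - 2)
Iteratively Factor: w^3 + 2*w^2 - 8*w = (w + 4)*(w^2 - 2*w) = w*(w + 4)*(w - 2)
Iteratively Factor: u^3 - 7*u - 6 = (u + 1)*(u^2 - u - 6) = (u + 1)*(u + 2)*(u - 3)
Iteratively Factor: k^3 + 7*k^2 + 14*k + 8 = (k + 2)*(k^2 + 5*k + 4) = (k + 1)*(k + 2)*(k + 4)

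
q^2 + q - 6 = (q - 2)*(q + 3)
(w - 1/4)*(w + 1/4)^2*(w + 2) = w^4 + 9*w^3/4 + 7*w^2/16 - 9*w/64 - 1/32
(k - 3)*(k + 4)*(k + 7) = k^3 + 8*k^2 - 5*k - 84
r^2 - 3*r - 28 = (r - 7)*(r + 4)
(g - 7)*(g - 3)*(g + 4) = g^3 - 6*g^2 - 19*g + 84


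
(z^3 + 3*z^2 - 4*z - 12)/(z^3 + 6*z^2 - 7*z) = (z^3 + 3*z^2 - 4*z - 12)/(z*(z^2 + 6*z - 7))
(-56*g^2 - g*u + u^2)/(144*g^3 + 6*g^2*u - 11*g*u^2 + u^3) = (7*g + u)/(-18*g^2 - 3*g*u + u^2)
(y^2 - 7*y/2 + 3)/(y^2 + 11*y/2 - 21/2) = (y - 2)/(y + 7)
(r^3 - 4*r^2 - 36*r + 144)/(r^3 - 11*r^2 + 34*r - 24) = (r + 6)/(r - 1)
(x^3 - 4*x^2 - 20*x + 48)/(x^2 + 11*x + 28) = (x^2 - 8*x + 12)/(x + 7)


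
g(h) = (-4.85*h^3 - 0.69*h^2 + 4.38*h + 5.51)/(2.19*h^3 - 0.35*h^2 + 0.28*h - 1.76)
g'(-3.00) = 0.18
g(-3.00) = -1.81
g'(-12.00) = 0.01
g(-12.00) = -2.14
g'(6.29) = -0.00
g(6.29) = -2.26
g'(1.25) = -9.43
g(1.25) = 0.19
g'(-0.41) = -2.71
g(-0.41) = -1.89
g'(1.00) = -238.51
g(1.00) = 12.08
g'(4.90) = -0.01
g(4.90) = -2.25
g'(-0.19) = -3.14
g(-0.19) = -2.55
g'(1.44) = -3.57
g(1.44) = -0.92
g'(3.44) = -0.08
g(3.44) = -2.20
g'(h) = (-14.55*h^2 - 1.38*h + 4.38)/(2.19*h^3 - 0.35*h^2 + 0.28*h - 1.76) + (-6.57*h^2 + 0.7*h - 0.28)*(-4.85*h^3 - 0.69*h^2 + 4.38*h + 5.51)/(2.19*h^3 - 0.35*h^2 + 0.28*h - 1.76)^2 = (3.5527136788005e-15*h^5 + 3.2086*h^4 - 21.9004*h^3 - 9.2529*h^2 + 6.2858*h - 9.2516)/(4.7961*h^6 - 1.533*h^5 + 1.3489*h^4 - 7.9048*h^3 + 1.3104*h^2 - 0.9856*h + 3.0976)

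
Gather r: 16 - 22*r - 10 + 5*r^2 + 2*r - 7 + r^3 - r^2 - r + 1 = r^3 + 4*r^2 - 21*r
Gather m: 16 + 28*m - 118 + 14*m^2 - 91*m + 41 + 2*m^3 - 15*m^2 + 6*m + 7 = 2*m^3 - m^2 - 57*m - 54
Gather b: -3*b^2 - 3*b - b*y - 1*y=-3*b^2 + b*(-y - 3) - y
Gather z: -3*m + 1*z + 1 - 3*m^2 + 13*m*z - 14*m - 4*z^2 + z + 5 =-3*m^2 - 17*m - 4*z^2 + z*(13*m + 2) + 6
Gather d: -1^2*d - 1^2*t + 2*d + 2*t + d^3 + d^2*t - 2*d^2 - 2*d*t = d^3 + d^2*(t - 2) + d*(1 - 2*t) + t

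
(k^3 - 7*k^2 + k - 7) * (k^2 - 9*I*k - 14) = k^5 - 7*k^4 - 9*I*k^4 - 13*k^3 + 63*I*k^3 + 91*k^2 - 9*I*k^2 - 14*k + 63*I*k + 98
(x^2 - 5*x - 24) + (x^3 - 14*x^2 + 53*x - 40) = x^3 - 13*x^2 + 48*x - 64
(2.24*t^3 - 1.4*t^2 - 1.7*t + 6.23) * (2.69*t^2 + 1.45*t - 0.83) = 6.0256*t^5 - 0.517999999999999*t^4 - 8.4622*t^3 + 15.4557*t^2 + 10.4445*t - 5.1709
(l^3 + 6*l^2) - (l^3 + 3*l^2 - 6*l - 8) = 3*l^2 + 6*l + 8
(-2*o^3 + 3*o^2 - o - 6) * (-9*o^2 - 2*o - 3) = 18*o^5 - 23*o^4 + 9*o^3 + 47*o^2 + 15*o + 18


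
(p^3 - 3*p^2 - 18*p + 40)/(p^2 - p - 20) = p - 2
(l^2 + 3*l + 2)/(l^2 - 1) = (l + 2)/(l - 1)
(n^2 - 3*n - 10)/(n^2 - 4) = (n - 5)/(n - 2)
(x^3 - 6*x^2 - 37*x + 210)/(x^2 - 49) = (x^2 + x - 30)/(x + 7)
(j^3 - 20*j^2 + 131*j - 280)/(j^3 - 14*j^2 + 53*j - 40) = (j - 7)/(j - 1)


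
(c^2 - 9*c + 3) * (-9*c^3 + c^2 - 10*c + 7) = -9*c^5 + 82*c^4 - 46*c^3 + 100*c^2 - 93*c + 21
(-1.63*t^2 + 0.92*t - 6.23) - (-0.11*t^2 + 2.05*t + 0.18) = -1.52*t^2 - 1.13*t - 6.41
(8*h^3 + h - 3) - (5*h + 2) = 8*h^3 - 4*h - 5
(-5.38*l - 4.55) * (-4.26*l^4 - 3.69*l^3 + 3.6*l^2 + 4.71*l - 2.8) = 22.9188*l^5 + 39.2352*l^4 - 2.5785*l^3 - 41.7198*l^2 - 6.3665*l + 12.74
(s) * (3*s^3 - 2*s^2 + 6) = 3*s^4 - 2*s^3 + 6*s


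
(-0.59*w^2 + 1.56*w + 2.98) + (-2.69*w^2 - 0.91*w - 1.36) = -3.28*w^2 + 0.65*w + 1.62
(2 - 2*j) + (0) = 2 - 2*j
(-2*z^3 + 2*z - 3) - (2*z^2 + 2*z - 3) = -2*z^3 - 2*z^2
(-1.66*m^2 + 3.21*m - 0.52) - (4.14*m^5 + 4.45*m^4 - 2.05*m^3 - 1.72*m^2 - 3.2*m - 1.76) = -4.14*m^5 - 4.45*m^4 + 2.05*m^3 + 0.0600000000000001*m^2 + 6.41*m + 1.24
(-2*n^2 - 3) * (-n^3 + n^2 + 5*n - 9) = 2*n^5 - 2*n^4 - 7*n^3 + 15*n^2 - 15*n + 27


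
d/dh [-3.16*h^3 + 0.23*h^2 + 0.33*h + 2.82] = -9.48*h^2 + 0.46*h + 0.33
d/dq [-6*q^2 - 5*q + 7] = -12*q - 5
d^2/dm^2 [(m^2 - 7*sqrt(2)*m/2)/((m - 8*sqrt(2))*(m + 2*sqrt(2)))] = (5*sqrt(2)*m^3 + 192*m^2 - 672*sqrt(2)*m + 4736)/(m^6 - 18*sqrt(2)*m^5 + 120*m^4 + 720*sqrt(2)*m^3 - 3840*m^2 - 18432*sqrt(2)*m - 32768)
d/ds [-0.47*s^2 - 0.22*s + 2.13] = -0.94*s - 0.22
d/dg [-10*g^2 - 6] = -20*g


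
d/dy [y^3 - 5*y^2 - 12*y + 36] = 3*y^2 - 10*y - 12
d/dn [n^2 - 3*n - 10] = 2*n - 3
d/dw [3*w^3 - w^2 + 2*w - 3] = 9*w^2 - 2*w + 2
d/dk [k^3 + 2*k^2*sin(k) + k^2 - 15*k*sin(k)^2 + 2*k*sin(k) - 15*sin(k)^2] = 2*k^2*cos(k) + 3*k^2 + 4*k*sin(k) - 15*k*sin(2*k) + 2*k*cos(k) + 2*k - 15*sin(k)^2 + 2*sin(k) - 15*sin(2*k)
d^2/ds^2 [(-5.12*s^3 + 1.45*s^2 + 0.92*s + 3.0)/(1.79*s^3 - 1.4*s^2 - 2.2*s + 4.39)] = (-5.6843418860808e-14*s^7 - 16.3695499999999*s^6 - 103.288728*s^5 + 618.576744*s^4 - 390.38375*s^3 + 227.806536*s^2 - 644.118792*s + 139.57581)/(5.735339*s^9 - 13.45722*s^8 - 10.62186*s^7 + 72.533197*s^6 - 52.95324*s^5 - 98.24172*s^4 + 173.970377*s^3 - 17.20002*s^2 - 127.19586*s + 84.604519)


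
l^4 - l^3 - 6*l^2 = l^2*(l - 3)*(l + 2)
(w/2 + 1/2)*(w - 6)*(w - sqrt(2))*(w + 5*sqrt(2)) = w^4/2 - 5*w^3/2 + 2*sqrt(2)*w^3 - 10*sqrt(2)*w^2 - 8*w^2 - 12*sqrt(2)*w + 25*w + 30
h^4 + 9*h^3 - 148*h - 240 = (h - 4)*(h + 2)*(h + 5)*(h + 6)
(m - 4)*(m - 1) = m^2 - 5*m + 4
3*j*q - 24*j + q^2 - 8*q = (3*j + q)*(q - 8)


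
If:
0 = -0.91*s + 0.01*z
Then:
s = 0.010989010989011*z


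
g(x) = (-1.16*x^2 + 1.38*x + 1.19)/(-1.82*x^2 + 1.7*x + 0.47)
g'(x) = (1.38 - 2.32*x)/(-1.82*x^2 + 1.7*x + 0.47) + (3.64*x - 1.7)*(-1.16*x^2 + 1.38*x + 1.19)/(-1.82*x^2 + 1.7*x + 0.47)^2 = (0.5396*x^2 + 3.2412*x - 1.3744)/(3.3124*x^4 - 6.188*x^3 + 1.1792*x^2 + 1.598*x + 0.2209)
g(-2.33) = 0.62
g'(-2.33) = -0.03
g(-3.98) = 0.65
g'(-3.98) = -0.00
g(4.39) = 0.56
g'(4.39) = 0.03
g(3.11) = 0.48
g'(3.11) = 0.10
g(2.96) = 0.47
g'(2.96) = 0.12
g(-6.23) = 0.65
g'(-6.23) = -0.00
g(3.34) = 0.50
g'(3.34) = 0.08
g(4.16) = 0.55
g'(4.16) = 0.04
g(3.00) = 0.47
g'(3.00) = 0.11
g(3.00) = 0.47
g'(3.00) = 0.11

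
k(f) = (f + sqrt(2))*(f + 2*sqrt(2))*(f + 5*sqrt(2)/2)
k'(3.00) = 92.67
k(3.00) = 168.15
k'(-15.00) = 460.65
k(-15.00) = -1895.77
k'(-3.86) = 3.65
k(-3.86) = -0.82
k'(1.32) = 44.76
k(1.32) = 55.07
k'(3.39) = 106.21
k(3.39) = 206.90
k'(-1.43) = 2.89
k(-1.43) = -0.05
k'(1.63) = 52.33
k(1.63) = 70.11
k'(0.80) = 33.37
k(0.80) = 34.83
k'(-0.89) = 7.53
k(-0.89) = 2.69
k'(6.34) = 238.21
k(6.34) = 702.09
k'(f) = (f + sqrt(2))*(f + 2*sqrt(2)) + (f + sqrt(2))*(f + 5*sqrt(2)/2) + (f + 2*sqrt(2))*(f + 5*sqrt(2)/2)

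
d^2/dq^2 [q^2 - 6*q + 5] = 2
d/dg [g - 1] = 1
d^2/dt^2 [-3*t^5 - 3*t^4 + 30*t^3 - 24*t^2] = -60*t^3 - 36*t^2 + 180*t - 48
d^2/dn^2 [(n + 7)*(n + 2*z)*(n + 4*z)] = 6*n + 12*z + 14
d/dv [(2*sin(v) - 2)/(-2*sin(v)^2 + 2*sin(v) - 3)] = -2*(4*sin(v) + cos(2*v))*cos(v)/(2*sin(v) + cos(2*v) - 4)^2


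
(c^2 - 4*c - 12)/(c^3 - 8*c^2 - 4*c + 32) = (c - 6)/(c^2 - 10*c + 16)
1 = 1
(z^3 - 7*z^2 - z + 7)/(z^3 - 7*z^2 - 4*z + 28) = (z^2 - 1)/(z^2 - 4)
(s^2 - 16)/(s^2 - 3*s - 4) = (s + 4)/(s + 1)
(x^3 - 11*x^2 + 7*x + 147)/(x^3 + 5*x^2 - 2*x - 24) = (x^2 - 14*x + 49)/(x^2 + 2*x - 8)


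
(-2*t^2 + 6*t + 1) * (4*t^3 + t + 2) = -8*t^5 + 24*t^4 + 2*t^3 + 2*t^2 + 13*t + 2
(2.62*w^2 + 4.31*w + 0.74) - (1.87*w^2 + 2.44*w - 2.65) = 0.75*w^2 + 1.87*w + 3.39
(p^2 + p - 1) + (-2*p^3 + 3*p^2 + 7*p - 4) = -2*p^3 + 4*p^2 + 8*p - 5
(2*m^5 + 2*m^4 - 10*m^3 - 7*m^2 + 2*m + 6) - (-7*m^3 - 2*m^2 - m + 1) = 2*m^5 + 2*m^4 - 3*m^3 - 5*m^2 + 3*m + 5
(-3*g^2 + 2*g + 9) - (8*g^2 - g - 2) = -11*g^2 + 3*g + 11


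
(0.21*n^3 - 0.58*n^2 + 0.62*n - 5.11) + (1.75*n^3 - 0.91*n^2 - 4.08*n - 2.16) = 1.96*n^3 - 1.49*n^2 - 3.46*n - 7.27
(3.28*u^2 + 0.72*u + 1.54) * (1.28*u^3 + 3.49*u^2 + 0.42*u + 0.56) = 4.1984*u^5 + 12.3688*u^4 + 5.8616*u^3 + 7.5138*u^2 + 1.05*u + 0.8624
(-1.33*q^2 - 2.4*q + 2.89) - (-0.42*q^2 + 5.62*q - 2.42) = -0.91*q^2 - 8.02*q + 5.31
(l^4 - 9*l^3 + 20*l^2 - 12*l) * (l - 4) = l^5 - 13*l^4 + 56*l^3 - 92*l^2 + 48*l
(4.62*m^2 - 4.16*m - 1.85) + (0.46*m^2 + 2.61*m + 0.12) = 5.08*m^2 - 1.55*m - 1.73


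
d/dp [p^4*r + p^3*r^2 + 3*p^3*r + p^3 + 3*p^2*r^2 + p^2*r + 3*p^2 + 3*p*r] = 4*p^3*r + 3*p^2*r^2 + 9*p^2*r + 3*p^2 + 6*p*r^2 + 2*p*r + 6*p + 3*r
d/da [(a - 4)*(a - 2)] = 2*a - 6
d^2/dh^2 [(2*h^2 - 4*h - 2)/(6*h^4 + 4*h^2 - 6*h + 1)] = 4*(108*h^8 - 432*h^7 - 384*h^6 + 72*h^5 - 504*h^4 + 184*h^3 - 24*h^2 + 96*h - 43)/(216*h^12 + 432*h^10 - 648*h^9 + 396*h^8 - 864*h^7 + 856*h^6 - 504*h^5 + 498*h^4 - 360*h^3 + 120*h^2 - 18*h + 1)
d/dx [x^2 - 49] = 2*x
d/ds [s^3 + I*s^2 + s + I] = 3*s^2 + 2*I*s + 1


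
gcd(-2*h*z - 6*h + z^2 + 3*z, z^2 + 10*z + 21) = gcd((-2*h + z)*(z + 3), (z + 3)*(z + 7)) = z + 3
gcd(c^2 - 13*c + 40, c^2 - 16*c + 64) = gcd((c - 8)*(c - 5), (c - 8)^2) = c - 8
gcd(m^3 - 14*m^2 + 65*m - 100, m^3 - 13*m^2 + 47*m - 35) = m - 5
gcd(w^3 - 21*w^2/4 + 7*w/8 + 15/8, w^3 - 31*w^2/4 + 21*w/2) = 1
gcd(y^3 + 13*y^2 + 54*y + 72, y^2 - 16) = y + 4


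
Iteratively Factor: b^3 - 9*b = (b)*(b^2 - 9) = b*(b - 3)*(b + 3)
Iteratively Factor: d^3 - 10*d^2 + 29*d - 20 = (d - 4)*(d^2 - 6*d + 5) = (d - 4)*(d - 1)*(d - 5)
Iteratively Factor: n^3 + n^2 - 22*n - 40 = (n - 5)*(n^2 + 6*n + 8) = (n - 5)*(n + 2)*(n + 4)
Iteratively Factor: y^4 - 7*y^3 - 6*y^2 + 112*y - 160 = (y - 4)*(y^3 - 3*y^2 - 18*y + 40) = (y - 4)*(y + 4)*(y^2 - 7*y + 10) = (y - 4)*(y - 2)*(y + 4)*(y - 5)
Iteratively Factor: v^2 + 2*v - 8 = (v + 4)*(v - 2)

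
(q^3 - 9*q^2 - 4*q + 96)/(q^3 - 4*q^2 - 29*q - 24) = (q - 4)/(q + 1)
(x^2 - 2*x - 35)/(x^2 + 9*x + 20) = (x - 7)/(x + 4)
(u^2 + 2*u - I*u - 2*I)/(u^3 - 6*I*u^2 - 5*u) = (u + 2)/(u*(u - 5*I))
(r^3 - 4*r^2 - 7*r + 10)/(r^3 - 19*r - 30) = (r - 1)/(r + 3)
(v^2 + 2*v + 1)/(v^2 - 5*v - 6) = (v + 1)/(v - 6)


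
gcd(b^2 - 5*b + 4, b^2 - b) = b - 1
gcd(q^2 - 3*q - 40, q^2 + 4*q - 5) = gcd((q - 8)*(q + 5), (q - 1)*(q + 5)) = q + 5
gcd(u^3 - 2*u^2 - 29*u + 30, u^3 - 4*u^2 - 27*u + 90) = u^2 - u - 30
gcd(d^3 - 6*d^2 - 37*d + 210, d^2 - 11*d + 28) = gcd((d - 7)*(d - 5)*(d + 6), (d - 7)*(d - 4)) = d - 7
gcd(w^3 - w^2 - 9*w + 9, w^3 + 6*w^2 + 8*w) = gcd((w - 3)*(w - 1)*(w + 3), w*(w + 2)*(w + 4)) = 1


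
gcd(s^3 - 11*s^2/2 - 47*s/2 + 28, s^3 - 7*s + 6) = s - 1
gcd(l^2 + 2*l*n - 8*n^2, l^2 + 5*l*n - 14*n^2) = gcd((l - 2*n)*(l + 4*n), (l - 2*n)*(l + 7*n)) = l - 2*n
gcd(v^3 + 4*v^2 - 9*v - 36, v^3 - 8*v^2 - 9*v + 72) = v^2 - 9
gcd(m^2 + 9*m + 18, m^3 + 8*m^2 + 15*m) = m + 3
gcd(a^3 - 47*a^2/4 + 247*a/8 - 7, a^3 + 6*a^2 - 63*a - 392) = a - 8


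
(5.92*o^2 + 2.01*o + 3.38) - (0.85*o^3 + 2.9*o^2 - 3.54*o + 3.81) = -0.85*o^3 + 3.02*o^2 + 5.55*o - 0.43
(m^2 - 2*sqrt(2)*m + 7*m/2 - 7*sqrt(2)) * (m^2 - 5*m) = m^4 - 2*sqrt(2)*m^3 - 3*m^3/2 - 35*m^2/2 + 3*sqrt(2)*m^2 + 35*sqrt(2)*m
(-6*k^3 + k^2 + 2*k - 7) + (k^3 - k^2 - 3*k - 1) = -5*k^3 - k - 8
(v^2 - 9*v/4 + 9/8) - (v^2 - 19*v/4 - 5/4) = 5*v/2 + 19/8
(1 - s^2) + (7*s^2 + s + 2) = 6*s^2 + s + 3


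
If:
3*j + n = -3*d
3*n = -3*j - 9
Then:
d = 2*n/3 + 3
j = -n - 3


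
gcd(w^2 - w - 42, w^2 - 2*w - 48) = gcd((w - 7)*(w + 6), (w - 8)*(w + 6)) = w + 6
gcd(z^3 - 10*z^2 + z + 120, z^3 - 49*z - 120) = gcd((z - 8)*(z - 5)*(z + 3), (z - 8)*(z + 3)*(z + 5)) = z^2 - 5*z - 24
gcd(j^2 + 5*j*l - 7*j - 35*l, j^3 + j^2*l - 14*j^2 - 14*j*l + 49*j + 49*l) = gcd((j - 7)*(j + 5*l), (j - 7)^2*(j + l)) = j - 7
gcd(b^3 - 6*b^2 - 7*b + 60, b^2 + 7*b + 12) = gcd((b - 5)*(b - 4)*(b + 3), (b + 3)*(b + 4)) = b + 3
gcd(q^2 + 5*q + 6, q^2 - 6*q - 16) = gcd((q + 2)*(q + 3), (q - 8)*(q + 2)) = q + 2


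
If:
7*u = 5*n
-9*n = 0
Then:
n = 0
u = 0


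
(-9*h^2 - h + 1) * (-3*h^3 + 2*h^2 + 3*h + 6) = 27*h^5 - 15*h^4 - 32*h^3 - 55*h^2 - 3*h + 6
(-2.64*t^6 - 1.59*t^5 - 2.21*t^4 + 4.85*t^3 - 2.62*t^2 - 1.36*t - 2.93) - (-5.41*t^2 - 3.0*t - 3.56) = -2.64*t^6 - 1.59*t^5 - 2.21*t^4 + 4.85*t^3 + 2.79*t^2 + 1.64*t + 0.63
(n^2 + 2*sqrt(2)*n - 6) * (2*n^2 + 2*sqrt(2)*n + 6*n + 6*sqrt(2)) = 2*n^4 + 6*n^3 + 6*sqrt(2)*n^3 - 4*n^2 + 18*sqrt(2)*n^2 - 12*sqrt(2)*n - 12*n - 36*sqrt(2)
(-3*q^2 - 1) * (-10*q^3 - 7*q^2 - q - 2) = 30*q^5 + 21*q^4 + 13*q^3 + 13*q^2 + q + 2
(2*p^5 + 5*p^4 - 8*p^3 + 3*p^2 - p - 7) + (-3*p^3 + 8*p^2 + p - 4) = 2*p^5 + 5*p^4 - 11*p^3 + 11*p^2 - 11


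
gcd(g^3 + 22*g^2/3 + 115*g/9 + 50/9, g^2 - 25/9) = g + 5/3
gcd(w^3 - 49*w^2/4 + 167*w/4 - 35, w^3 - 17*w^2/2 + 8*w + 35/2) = w - 7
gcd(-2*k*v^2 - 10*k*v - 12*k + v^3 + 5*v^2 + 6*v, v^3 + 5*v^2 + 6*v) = v^2 + 5*v + 6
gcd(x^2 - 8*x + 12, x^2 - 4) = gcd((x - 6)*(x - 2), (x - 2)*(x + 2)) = x - 2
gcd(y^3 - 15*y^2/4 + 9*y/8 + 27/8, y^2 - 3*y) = y - 3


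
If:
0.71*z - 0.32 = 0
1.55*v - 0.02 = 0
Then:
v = 0.01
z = 0.45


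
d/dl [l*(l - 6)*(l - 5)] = 3*l^2 - 22*l + 30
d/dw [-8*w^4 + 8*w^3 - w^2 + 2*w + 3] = -32*w^3 + 24*w^2 - 2*w + 2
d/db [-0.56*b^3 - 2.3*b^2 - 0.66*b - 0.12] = -1.68*b^2 - 4.6*b - 0.66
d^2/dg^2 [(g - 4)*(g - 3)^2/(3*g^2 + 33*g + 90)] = 12*(13*g^3 + 99*g^2 - 81*g - 1287)/(g^6 + 33*g^5 + 453*g^4 + 3311*g^3 + 13590*g^2 + 29700*g + 27000)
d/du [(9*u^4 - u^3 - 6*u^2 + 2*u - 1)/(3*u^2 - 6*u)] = (18*u^5 - 55*u^4 + 4*u^3 + 10*u^2 + 2*u - 2)/(3*u^2*(u^2 - 4*u + 4))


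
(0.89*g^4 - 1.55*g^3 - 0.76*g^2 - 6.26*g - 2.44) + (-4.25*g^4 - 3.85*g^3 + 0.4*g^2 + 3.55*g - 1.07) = -3.36*g^4 - 5.4*g^3 - 0.36*g^2 - 2.71*g - 3.51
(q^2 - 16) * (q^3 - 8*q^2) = q^5 - 8*q^4 - 16*q^3 + 128*q^2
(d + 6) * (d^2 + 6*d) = d^3 + 12*d^2 + 36*d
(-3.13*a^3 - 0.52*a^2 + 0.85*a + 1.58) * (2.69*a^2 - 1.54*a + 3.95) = -8.4197*a^5 + 3.4214*a^4 - 9.2762*a^3 + 0.8872*a^2 + 0.9243*a + 6.241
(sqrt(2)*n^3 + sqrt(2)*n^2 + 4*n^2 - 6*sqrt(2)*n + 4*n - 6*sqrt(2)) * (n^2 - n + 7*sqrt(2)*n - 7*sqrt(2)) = sqrt(2)*n^5 + 18*n^4 + 21*sqrt(2)*n^3 - 102*n^2 - 22*sqrt(2)*n + 84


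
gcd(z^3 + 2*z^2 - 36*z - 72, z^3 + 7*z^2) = 1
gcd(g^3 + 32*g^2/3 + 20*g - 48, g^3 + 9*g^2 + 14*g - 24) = g + 6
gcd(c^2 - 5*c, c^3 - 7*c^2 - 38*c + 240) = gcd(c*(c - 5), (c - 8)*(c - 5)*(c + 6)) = c - 5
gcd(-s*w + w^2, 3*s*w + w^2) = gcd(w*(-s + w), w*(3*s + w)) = w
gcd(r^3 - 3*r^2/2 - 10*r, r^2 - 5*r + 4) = r - 4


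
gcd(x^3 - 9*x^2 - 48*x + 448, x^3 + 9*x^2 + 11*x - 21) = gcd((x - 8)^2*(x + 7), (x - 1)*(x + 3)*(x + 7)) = x + 7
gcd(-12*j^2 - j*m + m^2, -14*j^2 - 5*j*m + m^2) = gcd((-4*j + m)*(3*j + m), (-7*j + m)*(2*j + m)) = 1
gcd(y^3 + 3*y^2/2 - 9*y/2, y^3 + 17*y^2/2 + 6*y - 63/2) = y^2 + 3*y/2 - 9/2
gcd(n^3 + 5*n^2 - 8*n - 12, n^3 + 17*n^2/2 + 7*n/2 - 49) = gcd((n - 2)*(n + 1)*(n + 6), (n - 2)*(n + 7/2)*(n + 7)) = n - 2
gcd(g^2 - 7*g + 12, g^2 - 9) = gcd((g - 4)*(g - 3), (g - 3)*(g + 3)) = g - 3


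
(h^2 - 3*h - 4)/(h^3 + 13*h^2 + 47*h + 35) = (h - 4)/(h^2 + 12*h + 35)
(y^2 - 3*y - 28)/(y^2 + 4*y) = (y - 7)/y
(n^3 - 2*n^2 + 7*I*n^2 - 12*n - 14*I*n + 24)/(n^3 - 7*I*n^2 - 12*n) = (n^3 + n^2*(-2 + 7*I) - 2*n*(6 + 7*I) + 24)/(n*(n^2 - 7*I*n - 12))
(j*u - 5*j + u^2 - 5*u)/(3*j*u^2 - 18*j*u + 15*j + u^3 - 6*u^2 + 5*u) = (j + u)/(3*j*u - 3*j + u^2 - u)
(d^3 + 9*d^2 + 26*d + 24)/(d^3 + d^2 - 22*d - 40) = (d + 3)/(d - 5)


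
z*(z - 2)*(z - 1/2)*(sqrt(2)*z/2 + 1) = sqrt(2)*z^4/2 - 5*sqrt(2)*z^3/4 + z^3 - 5*z^2/2 + sqrt(2)*z^2/2 + z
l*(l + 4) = l^2 + 4*l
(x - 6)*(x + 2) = x^2 - 4*x - 12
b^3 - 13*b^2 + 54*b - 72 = (b - 6)*(b - 4)*(b - 3)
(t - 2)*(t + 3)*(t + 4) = t^3 + 5*t^2 - 2*t - 24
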